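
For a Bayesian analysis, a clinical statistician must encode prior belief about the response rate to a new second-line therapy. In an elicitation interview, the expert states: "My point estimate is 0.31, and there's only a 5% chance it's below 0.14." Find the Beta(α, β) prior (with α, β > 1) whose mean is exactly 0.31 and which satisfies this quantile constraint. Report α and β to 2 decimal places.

α ≈ 4.98, β ≈ 11.07

With mean 0.31 fixed, write α = 0.31s, β = 0.69s where s = α+β.
Need P(θ < 0.14) = 0.05 under Beta(0.31s, 0.69s). Normal approximation: (q−m)/√(m(1−m)/s) ≈ z_{0.05} = -1.64, so s ≈ 0.31·0.69·(-1.64)²/(0.14−0.31)² = 20.0.
At s = 20.0: P(θ<0.14) ≈ 0.032. Adjusting to match 0.05 gives s ≈ 16.05.
So α = 0.31·16.05 ≈ 4.98, β = 0.69·16.05 ≈ 11.07.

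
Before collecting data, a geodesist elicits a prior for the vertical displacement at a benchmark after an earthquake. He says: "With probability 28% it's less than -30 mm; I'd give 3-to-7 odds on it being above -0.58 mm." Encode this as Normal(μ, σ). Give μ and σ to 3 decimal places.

For Normal(μ,σ), the p-quantile is μ + z_p·σ. Here z_{0.28} = -0.5828, z_{0.7} = 0.5244.
So -30 = μ − 0.5828σ and -0.58 = μ + 0.5244σ.
Subtracting: σ = (-0.58 − -30)/(0.5244 − (-0.5828)) = 26.571.
Then μ = -30 − (-0.5828)·26.571 = -14.514.

μ = -14.514, σ = 26.571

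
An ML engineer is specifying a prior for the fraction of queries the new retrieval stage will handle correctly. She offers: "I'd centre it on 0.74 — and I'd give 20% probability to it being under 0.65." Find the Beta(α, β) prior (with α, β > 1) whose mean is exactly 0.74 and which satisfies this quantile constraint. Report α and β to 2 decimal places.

With mean 0.74 fixed, write α = 0.74s, β = 0.26s where s = α+β.
Need P(θ < 0.65) = 0.2 under Beta(0.74s, 0.26s). Normal approximation: (q−m)/√(m(1−m)/s) ≈ z_{0.2} = -0.842, so s ≈ 0.74·0.26·(-0.842)²/(0.65−0.74)² = 16.8.
At s = 16.8: P(θ<0.65) ≈ 0.192. Adjusting to match 0.2 gives s ≈ 15.54.
So α = 0.74·15.54 ≈ 11.50, β = 0.26·15.54 ≈ 4.04.

α ≈ 11.50, β ≈ 4.04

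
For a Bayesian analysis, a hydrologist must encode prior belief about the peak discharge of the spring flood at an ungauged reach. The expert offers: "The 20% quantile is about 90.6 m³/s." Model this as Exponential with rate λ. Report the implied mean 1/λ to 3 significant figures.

mean ≈ 406 m³/s

P(T < 90.6) = 1 − e^(−λ·90.6) = 0.2, so λ = −ln(1−0.2)/90.6 = −ln(0.8)/90.6 = 0.00246.
Mean = 1/λ = 406 m³/s.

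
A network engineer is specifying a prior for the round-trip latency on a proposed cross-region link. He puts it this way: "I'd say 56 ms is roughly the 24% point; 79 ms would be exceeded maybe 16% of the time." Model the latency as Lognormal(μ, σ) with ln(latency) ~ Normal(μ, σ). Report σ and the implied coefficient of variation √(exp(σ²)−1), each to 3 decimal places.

If T ~ Lognormal(μ,σ) then ln T ~ Normal(μ,σ), so the p-quantile of ln T is μ + z_p·σ.
ln(56) = 4.025 and ln(79) = 4.369; z_{0.24} = -0.7063, z_{0.84} = 0.9945.
σ = (4.369 − 4.025)/(0.9945 − (-0.7063)) = 0.202.
μ = 4.025 − (-0.7063)·0.202 = 4.168.
CV = √(exp(σ²)−1) = √(exp(0.0409)−1) = 0.204.

σ ≈ 0.202, CV ≈ 0.204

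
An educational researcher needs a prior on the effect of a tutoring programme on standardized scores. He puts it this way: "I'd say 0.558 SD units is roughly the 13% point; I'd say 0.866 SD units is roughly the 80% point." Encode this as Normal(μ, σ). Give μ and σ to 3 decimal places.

μ = 0.734, σ = 0.157

The p-quantile of Normal(μ,σ) is μ + z_p·σ, with z_{0.13} = -1.126 and z_{0.8} = 0.8416.
Eliminate σ: μ = (z₂·x₁ − z₁·x₂)/(z₂ − z₁) = (0.8416·0.558 − (-1.126)·0.866)/1.968 = 0.734.
Then σ = (x₂ − x₁)/(z₂ − z₁) = (0.866 − 0.558)/1.968 = 0.157.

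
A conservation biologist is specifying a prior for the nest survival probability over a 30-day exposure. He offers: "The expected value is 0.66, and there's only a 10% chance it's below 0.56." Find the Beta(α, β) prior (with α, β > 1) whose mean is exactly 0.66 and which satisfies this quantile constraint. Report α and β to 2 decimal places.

α ≈ 24.95, β ≈ 12.86

With mean 0.66 fixed, write α = 0.66s, β = 0.34s where s = α+β.
Need P(θ < 0.56) = 0.1 under Beta(0.66s, 0.34s). Normal approximation: (q−m)/√(m(1−m)/s) ≈ z_{0.1} = -1.28, so s ≈ 0.66·0.34·(-1.28)²/(0.56−0.66)² = 36.9.
At s = 36.9: P(θ<0.56) ≈ 0.103. Adjusting to match 0.1 gives s ≈ 37.81.
So α = 0.66·37.81 ≈ 24.95, β = 0.34·37.81 ≈ 12.86.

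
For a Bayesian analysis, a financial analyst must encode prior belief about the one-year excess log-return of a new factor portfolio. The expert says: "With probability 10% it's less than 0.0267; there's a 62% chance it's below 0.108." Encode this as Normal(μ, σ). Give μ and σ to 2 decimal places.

μ = 0.09, σ = 0.05

The p-quantile of Normal(μ,σ) is μ + z_p·σ, with z_{0.1} = -1.282 and z_{0.62} = 0.3055.
Eliminate σ: μ = (z₂·x₁ − z₁·x₂)/(z₂ − z₁) = (0.3055·0.0267 − (-1.282)·0.108)/1.587 = 0.09.
Then σ = (x₂ − x₁)/(z₂ − z₁) = (0.108 − 0.0267)/1.587 = 0.05.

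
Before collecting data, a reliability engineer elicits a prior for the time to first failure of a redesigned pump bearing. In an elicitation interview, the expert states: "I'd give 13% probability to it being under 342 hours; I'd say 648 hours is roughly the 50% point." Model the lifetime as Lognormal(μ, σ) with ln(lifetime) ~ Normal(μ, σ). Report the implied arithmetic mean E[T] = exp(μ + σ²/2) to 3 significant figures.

If T ~ Lognormal(μ,σ) then ln T ~ Normal(μ,σ), so the p-quantile of ln T is μ + z_p·σ.
ln(342) = 5.835 and ln(648) = 6.474; z_{0.13} = -1.126, z_{0.5} = 0.
σ = (6.474 − 5.835)/(0 − (-1.126)) = 0.567.
μ = 5.835 − (-1.126)·0.567 = 6.474.
E[T] = exp(μ + σ²/2) = exp(6.474 + 0.1610) = 761 hours.

E[T] ≈ 761 hours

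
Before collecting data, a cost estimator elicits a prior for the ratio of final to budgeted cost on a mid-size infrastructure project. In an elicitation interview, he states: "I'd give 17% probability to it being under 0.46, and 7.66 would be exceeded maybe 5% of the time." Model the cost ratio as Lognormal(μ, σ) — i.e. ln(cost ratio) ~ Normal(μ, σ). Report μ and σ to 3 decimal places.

If T ~ Lognormal(μ,σ) then ln T ~ Normal(μ,σ), so the p-quantile of ln T is μ + z_p·σ.
ln(0.46) = -0.7765 and ln(7.66) = 2.036; z_{0.17} = -0.9542, z_{0.95} = 1.645.
σ = (2.036 − -0.7765)/(1.645 − (-0.9542)) = 1.082.
μ = -0.7765 − (-0.9542)·1.082 = 0.256.

μ ≈ 0.256, σ ≈ 1.082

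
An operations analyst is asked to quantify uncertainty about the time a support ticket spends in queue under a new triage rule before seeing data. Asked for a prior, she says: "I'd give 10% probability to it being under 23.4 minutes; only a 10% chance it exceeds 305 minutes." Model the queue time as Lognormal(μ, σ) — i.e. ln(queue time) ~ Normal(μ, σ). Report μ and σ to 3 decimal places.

If T ~ Lognormal(μ,σ) then ln T ~ Normal(μ,σ), so the p-quantile of ln T is μ + z_p·σ.
ln(23.4) = 3.153 and ln(305) = 5.72; z_{0.1} = -1.282, z_{0.9} = 1.282.
σ = (5.72 − 3.153)/(1.282 − (-1.282)) = 1.002.
μ = 3.153 − (-1.282)·1.002 = 4.437.

μ ≈ 4.437, σ ≈ 1.002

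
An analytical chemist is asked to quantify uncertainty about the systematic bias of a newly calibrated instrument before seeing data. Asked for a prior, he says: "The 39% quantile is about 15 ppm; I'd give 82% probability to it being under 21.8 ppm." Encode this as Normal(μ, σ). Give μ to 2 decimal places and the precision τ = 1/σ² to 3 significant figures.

μ = 16.59, τ = 0.0309

The p-quantile of Normal(μ,σ) is μ + z_p·σ, with z_{0.39} = -0.2793 and z_{0.82} = 0.9154.
Eliminate σ: μ = (z₂·x₁ − z₁·x₂)/(z₂ − z₁) = (0.9154·15 − (-0.2793)·21.8)/1.195 = 16.59.
Then σ = (x₂ − x₁)/(z₂ − z₁) = (21.8 − 15)/1.195 = 5.69.
Precision τ = 1/σ² = 1/5.692² = 0.0309.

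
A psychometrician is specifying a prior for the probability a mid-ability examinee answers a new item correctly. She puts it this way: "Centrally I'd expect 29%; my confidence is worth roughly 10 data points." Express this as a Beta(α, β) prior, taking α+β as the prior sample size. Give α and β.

Under the effective-sample-size interpretation, Beta(α, β) has prior mean α/(α+β) and prior sample size α+β.
So α+β = 10 and α/(α+β) = 0.29, giving α = 0.29·10 = 2.9 and β = 10 − 2.9 = 7.1.

α = 2.9, β = 7.1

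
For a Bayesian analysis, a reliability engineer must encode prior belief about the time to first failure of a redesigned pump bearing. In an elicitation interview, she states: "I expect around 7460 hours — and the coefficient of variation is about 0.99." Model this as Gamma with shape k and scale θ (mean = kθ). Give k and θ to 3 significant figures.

For Gamma(k, scale θ): mean = kθ, variance = kθ², so CV = 1/√k.
CV = 0.99, hence k = 1/CV² = 1.02.
Then θ = mean/k = 7460/1.02 = 7310.

k ≈ 1.02, θ ≈ 7310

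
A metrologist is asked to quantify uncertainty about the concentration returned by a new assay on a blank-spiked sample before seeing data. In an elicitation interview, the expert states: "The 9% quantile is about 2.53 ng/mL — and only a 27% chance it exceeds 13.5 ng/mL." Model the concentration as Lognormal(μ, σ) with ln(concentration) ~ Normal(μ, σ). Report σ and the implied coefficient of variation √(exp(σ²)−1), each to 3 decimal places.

If T ~ Lognormal(μ,σ) then ln T ~ Normal(μ,σ), so the p-quantile of ln T is μ + z_p·σ.
ln(2.53) = 0.9282 and ln(13.5) = 2.603; z_{0.09} = -1.341, z_{0.73} = 0.6128.
σ = (2.603 − 0.9282)/(0.6128 − (-1.341)) = 0.857.
μ = 0.9282 − (-1.341)·0.857 = 2.077.
CV = √(exp(σ²)−1) = √(exp(0.7347)−1) = 1.042.

σ ≈ 0.857, CV ≈ 1.042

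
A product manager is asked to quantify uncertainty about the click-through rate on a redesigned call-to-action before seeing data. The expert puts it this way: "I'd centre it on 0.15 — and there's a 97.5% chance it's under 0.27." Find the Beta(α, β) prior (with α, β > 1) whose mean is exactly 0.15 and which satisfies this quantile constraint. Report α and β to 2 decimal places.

With mean 0.15 fixed, write α = 0.15s, β = 0.85s where s = α+β.
Need P(θ < 0.27) = 0.975 under Beta(0.15s, 0.85s). Normal approximation: (q−m)/√(m(1−m)/s) ≈ z_{0.975} = 1.96, so s ≈ 0.15·0.85·(1.96)²/(0.27−0.15)² = 34.0.
At s = 34.0: P(θ<0.27) ≈ 0.962. Adjusting to match 0.975 gives s ≈ 42.68.
So α = 0.15·42.68 ≈ 6.40, β = 0.85·42.68 ≈ 36.28.

α ≈ 6.40, β ≈ 36.28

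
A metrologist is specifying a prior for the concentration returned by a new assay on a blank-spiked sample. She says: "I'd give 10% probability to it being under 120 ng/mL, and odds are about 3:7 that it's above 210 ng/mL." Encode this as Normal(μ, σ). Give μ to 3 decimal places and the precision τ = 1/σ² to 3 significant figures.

The p-quantile of Normal(μ,σ) is μ + z_p·σ, with z_{0.1} = -1.282 and z_{0.7} = 0.5244.
Eliminate σ: μ = (z₂·x₁ − z₁·x₂)/(z₂ − z₁) = (0.5244·120 − (-1.282)·210)/1.806 = 183.866.
Then σ = (x₂ − x₁)/(z₂ − z₁) = (210 − 120)/1.806 = 49.835.
Precision τ = 1/σ² = 1/49.84² = 0.000403.

μ = 183.866, τ = 0.000403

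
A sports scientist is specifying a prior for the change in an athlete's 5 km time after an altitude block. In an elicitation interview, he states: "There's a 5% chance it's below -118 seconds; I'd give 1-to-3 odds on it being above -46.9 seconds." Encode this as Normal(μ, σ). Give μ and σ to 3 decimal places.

μ = -67.577, σ = 30.655

The p-quantile of Normal(μ,σ) is μ + z_p·σ, with z_{0.05} = -1.645 and z_{0.75} = 0.6745.
Eliminate σ: μ = (z₂·x₁ − z₁·x₂)/(z₂ − z₁) = (0.6745·-118 − (-1.645)·-46.9)/2.319 = -67.577.
Then σ = (x₂ − x₁)/(z₂ − z₁) = (-46.9 − -118)/2.319 = 30.655.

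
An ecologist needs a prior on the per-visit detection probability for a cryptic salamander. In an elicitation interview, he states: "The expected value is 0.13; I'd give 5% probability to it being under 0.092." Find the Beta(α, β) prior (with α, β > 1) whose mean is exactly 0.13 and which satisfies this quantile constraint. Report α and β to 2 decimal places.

With mean 0.13 fixed, write α = 0.13s, β = 0.87s where s = α+β.
Need P(θ < 0.092) = 0.05 under Beta(0.13s, 0.87s). Normal approximation: (q−m)/√(m(1−m)/s) ≈ z_{0.05} = -1.64, so s ≈ 0.13·0.87·(-1.64)²/(0.092−0.13)² = 211.9.
At s = 211.9: P(θ<0.092) ≈ 0.039. Adjusting to match 0.05 gives s ≈ 186.81.
So α = 0.13·186.81 ≈ 24.29, β = 0.87·186.81 ≈ 162.53.

α ≈ 24.29, β ≈ 162.53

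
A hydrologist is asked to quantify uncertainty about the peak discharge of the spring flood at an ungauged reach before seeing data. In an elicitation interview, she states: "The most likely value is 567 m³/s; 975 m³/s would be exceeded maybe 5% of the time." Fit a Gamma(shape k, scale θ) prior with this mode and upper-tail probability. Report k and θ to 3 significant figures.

Gamma(k,θ) with k>1 has mode (k−1)θ, so θ = 567/(k−1).
Need P(X < 975) = 0.95 with θ tied to k this way. Start at k = 2, θ = 567: P(X<975) ≈ 0.513.
Too low — raise k to concentrate. Iterating converges to k ≈ 10.5.
Then θ = 567/(10.5−1) ≈ 59.7.

k ≈ 10.5, θ ≈ 59.7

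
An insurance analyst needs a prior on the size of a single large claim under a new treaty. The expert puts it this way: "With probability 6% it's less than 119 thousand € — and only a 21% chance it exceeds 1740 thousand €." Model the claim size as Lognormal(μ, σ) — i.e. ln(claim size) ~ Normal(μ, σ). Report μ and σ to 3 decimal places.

If T ~ Lognormal(μ,σ) then ln T ~ Normal(μ,σ), so the p-quantile of ln T is μ + z_p·σ.
ln(119) = 4.779 and ln(1740) = 7.462; z_{0.06} = -1.555, z_{0.79} = 0.8064.
σ = (7.462 − 4.779)/(0.8064 − (-1.555)) = 1.136.
μ = 4.779 − (-1.555)·1.136 = 6.545.

μ ≈ 6.545, σ ≈ 1.136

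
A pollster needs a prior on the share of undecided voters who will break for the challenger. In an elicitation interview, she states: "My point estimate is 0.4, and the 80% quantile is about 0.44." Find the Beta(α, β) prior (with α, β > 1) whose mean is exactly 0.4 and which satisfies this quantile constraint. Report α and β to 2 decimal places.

α ≈ 42.15, β ≈ 63.22

With mean 0.4 fixed, write α = 0.4s, β = 0.6s where s = α+β.
Need P(θ < 0.44) = 0.8 under Beta(0.4s, 0.6s). Normal approximation: (q−m)/√(m(1−m)/s) ≈ z_{0.8} = 0.842, so s ≈ 0.4·0.6·(0.842)²/(0.44−0.4)² = 106.2.
At s = 106.2: P(θ<0.44) ≈ 0.801. Adjusting to match 0.8 gives s ≈ 105.37.
So α = 0.4·105.37 ≈ 42.15, β = 0.6·105.37 ≈ 63.22.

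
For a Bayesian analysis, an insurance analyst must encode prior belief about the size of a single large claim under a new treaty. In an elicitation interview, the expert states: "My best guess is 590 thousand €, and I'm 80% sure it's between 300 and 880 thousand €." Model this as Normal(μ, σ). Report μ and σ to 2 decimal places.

A symmetric 80% interval runs μ ± z·σ with z = 1.282.
Half-width = 290, so σ = 290/1.282 = 226.29.
μ is the stated best guess, 590.00.

μ = 590.00, σ = 226.29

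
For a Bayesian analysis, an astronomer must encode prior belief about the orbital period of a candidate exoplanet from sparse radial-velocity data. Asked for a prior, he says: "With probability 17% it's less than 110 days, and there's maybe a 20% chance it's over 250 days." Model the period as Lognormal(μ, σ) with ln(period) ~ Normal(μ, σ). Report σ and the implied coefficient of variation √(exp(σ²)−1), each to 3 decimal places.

σ ≈ 0.457, CV ≈ 0.482

If T ~ Lognormal(μ,σ) then ln T ~ Normal(μ,σ), so the p-quantile of ln T is μ + z_p·σ.
ln(110) = 4.7 and ln(250) = 5.521; z_{0.17} = -0.9542, z_{0.8} = 0.8416.
σ = (5.521 − 4.7)/(0.8416 − (-0.9542)) = 0.457.
μ = 4.7 − (-0.9542)·0.457 = 5.137.
CV = √(exp(σ²)−1) = √(exp(0.2090)−1) = 0.482.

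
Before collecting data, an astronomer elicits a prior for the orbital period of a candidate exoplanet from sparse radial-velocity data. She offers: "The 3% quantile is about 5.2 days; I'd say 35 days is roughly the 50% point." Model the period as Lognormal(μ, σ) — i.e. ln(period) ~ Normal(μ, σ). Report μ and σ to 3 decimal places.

μ ≈ 3.555, σ ≈ 1.014

If T ~ Lognormal(μ,σ) then ln T ~ Normal(μ,σ), so the p-quantile of ln T is μ + z_p·σ.
ln(5.2) = 1.649 and ln(35) = 3.555; z_{0.03} = -1.881, z_{0.5} = 0.
σ = (3.555 − 1.649)/(0 − (-1.881)) = 1.014.
μ = 1.649 − (-1.881)·1.014 = 3.555.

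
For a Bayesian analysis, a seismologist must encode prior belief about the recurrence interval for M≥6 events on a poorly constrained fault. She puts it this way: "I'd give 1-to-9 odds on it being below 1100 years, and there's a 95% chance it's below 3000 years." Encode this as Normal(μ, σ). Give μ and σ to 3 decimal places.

μ = 1932.061, σ = 649.261

The p-quantile of Normal(μ,σ) is μ + z_p·σ, with z_{0.1} = -1.282 and z_{0.95} = 1.645.
Eliminate σ: μ = (z₂·x₁ − z₁·x₂)/(z₂ − z₁) = (1.645·1100 − (-1.282)·3000)/2.926 = 1932.061.
Then σ = (x₂ − x₁)/(z₂ − z₁) = (3000 − 1100)/2.926 = 649.261.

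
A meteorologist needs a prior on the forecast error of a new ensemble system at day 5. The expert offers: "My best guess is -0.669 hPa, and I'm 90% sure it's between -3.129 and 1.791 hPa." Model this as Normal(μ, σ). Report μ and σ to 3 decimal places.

A symmetric 90% interval runs μ ± z·σ with z = 1.645.
Half-width = 2.46, so σ = 2.46/1.645 = 1.496.
μ is the stated best guess, -0.669.

μ = -0.669, σ = 1.496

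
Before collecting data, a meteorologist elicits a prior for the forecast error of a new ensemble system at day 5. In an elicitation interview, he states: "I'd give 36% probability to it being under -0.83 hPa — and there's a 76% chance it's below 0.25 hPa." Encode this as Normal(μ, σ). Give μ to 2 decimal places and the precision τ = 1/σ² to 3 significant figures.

μ = -0.47, τ = 0.972

The p-quantile of Normal(μ,σ) is μ + z_p·σ, with z_{0.36} = -0.3585 and z_{0.76} = 0.7063.
Eliminate σ: μ = (z₂·x₁ − z₁·x₂)/(z₂ − z₁) = (0.7063·-0.83 − (-0.3585)·0.25)/1.065 = -0.47.
Then σ = (x₂ − x₁)/(z₂ − z₁) = (0.25 − -0.83)/1.065 = 1.01.
Precision τ = 1/σ² = 1/1.014² = 0.972.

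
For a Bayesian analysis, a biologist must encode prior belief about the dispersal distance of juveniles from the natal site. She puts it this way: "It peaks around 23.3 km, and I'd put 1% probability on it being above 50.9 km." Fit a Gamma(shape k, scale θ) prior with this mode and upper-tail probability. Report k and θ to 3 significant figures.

Gamma(k,θ) with k>1 has mode (k−1)θ, so θ = 23.3/(k−1).
Need P(X < 50.9) = 0.99 with θ tied to k this way. Start at k = 2, θ = 23.3: P(X<50.9) ≈ 0.642.
Too low — raise k to concentrate. Iterating converges to k ≈ 8.91.
Then θ = 23.3/(8.91−1) ≈ 2.95.

k ≈ 8.91, θ ≈ 2.95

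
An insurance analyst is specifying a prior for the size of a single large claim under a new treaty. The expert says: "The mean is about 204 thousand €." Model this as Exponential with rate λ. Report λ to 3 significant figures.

λ ≈ 0.0049

Exponential mean = 1/λ, so λ = 1/204.0 = 0.0049.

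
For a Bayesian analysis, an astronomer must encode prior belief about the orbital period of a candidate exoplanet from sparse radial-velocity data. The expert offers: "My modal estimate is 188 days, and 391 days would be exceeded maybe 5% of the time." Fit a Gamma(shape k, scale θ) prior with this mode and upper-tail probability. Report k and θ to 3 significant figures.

k ≈ 6.15, θ ≈ 36.5

Gamma(k,θ) with k>1 has mode (k−1)θ, so θ = 188/(k−1).
Need P(X < 391) = 0.95 with θ tied to k this way. Start at k = 2, θ = 188: P(X<391) ≈ 0.615.
Too low — raise k to concentrate. Iterating converges to k ≈ 6.15.
Then θ = 188/(6.15−1) ≈ 36.5.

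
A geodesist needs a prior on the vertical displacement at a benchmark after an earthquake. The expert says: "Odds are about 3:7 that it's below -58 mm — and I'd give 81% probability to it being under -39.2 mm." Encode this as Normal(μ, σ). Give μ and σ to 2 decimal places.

μ = -50.97, σ = 13.41

The p-quantile of Normal(μ,σ) is μ + z_p·σ, with z_{0.3} = -0.5244 and z_{0.81} = 0.8779.
Eliminate σ: μ = (z₂·x₁ − z₁·x₂)/(z₂ − z₁) = (0.8779·-58 − (-0.5244)·-39.2)/1.402 = -50.97.
Then σ = (x₂ − x₁)/(z₂ − z₁) = (-39.2 − -58)/1.402 = 13.41.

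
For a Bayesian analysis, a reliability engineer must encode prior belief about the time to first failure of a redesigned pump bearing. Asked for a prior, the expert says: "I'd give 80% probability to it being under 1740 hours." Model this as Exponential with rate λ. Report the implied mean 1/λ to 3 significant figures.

P(T < 1740.0) = 1 − e^(−λ·1740.0) = 0.8, so λ = −ln(1−0.8)/1740.0 = −ln(0.2)/1740.0 = 0.000925.
Mean = 1/λ = 1080 hours.

mean ≈ 1080 hours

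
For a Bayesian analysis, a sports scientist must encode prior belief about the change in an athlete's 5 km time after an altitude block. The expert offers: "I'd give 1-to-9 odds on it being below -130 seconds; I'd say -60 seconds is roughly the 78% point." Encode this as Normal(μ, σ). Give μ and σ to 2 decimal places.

μ = -86.32, σ = 34.08

The p-quantile of Normal(μ,σ) is μ + z_p·σ, with z_{0.1} = -1.282 and z_{0.78} = 0.7722.
Eliminate σ: μ = (z₂·x₁ − z₁·x₂)/(z₂ − z₁) = (0.7722·-130 − (-1.282)·-60)/2.054 = -86.32.
Then σ = (x₂ − x₁)/(z₂ − z₁) = (-60 − -130)/2.054 = 34.08.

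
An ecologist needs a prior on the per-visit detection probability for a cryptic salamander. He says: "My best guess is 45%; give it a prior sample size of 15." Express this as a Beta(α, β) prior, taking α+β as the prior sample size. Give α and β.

α = 6.75, β = 8.25

Under the effective-sample-size interpretation, Beta(α, β) has prior mean α/(α+β) and prior sample size α+β.
So α+β = 15 and α/(α+β) = 0.45, giving α = 0.45·15 = 6.75 and β = 15 − 6.75 = 8.25.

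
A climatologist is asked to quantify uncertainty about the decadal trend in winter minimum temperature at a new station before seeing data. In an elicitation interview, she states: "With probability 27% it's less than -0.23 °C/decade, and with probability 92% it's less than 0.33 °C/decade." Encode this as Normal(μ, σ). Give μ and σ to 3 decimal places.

For Normal(μ,σ), the p-quantile is μ + z_p·σ. Here z_{0.27} = -0.6128, z_{0.92} = 1.405.
So -0.23 = μ − 0.6128σ and 0.33 = μ + 1.405σ.
Subtracting: σ = (0.33 − -0.23)/(1.405 − (-0.6128)) = 0.278.
Then μ = -0.23 − (-0.6128)·0.278 = -0.060.

μ = -0.060, σ = 0.278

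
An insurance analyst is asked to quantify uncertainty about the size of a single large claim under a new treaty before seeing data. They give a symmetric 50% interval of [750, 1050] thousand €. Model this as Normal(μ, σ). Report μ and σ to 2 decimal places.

A symmetric 50% interval runs μ ± z·σ with z = 0.6745.
Half-width = 150, so σ = 150/0.6745 = 222.39.
μ is the interval midpoint, 900.00.

μ = 900.00, σ = 222.39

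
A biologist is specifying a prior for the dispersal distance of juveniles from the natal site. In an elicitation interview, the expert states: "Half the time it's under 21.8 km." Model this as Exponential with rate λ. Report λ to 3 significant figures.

Exponential median = ln 2 / λ, so λ = ln 2 / 21.8 = 0.0318.

λ ≈ 0.0318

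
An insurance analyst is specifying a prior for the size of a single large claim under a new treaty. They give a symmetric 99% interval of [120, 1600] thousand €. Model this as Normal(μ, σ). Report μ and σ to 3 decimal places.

μ = 860.000, σ = 287.286

A symmetric 99% interval runs μ ± z·σ with z = 2.576.
Half-width = 740, so σ = 740/2.576 = 287.286.
μ is the interval midpoint, 860.000.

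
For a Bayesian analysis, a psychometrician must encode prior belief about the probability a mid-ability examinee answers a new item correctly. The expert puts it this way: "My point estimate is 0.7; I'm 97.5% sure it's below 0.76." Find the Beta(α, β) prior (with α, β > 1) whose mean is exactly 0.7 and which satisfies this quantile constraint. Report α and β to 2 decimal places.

α ≈ 146.73, β ≈ 62.88

With mean 0.7 fixed, write α = 0.7s, β = 0.3s where s = α+β.
Need P(θ < 0.76) = 0.975 under Beta(0.7s, 0.3s). Normal approximation: (q−m)/√(m(1−m)/s) ≈ z_{0.975} = 1.96, so s ≈ 0.7·0.3·(1.96)²/(0.76−0.7)² = 224.1.
At s = 224.1: P(θ<0.76) ≈ 0.979. Adjusting to match 0.975 gives s ≈ 209.61.
So α = 0.7·209.61 ≈ 146.73, β = 0.3·209.61 ≈ 62.88.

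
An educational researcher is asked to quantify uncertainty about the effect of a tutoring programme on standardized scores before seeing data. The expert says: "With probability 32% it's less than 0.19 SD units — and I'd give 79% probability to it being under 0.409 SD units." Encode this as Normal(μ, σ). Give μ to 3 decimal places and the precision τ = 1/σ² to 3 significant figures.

For Normal(μ,σ), the p-quantile is μ + z_p·σ. Here z_{0.32} = -0.4677, z_{0.79} = 0.8064.
So 0.19 = μ − 0.4677σ and 0.409 = μ + 0.8064σ.
Subtracting: σ = (0.409 − 0.19)/(0.8064 − (-0.4677)) = 0.172.
Then μ = 0.19 − (-0.4677)·0.172 = 0.270.
Precision τ = 1/σ² = 1/0.1719² = 33.8.

μ = 0.270, τ = 33.8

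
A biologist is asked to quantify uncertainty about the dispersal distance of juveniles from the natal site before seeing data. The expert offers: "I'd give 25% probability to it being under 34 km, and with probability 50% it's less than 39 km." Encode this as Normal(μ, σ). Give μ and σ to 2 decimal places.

μ = 39.00, σ = 7.41

The p-quantile of Normal(μ,σ) is μ + z_p·σ, with z_{0.25} = -0.6745 and z_{0.5} = 0.
Eliminate σ: μ = (z₂·x₁ − z₁·x₂)/(z₂ − z₁) = (0·34 − (-0.6745)·39)/0.6745 = 39.00.
Then σ = (x₂ − x₁)/(z₂ − z₁) = (39 − 34)/0.6745 = 7.41.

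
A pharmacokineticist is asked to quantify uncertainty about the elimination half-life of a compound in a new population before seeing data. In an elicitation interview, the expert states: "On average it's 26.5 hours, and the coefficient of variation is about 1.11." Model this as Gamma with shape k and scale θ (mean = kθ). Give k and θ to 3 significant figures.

For Gamma(k, scale θ): mean = kθ, variance = kθ², so CV = 1/√k.
CV = 1.11, hence k = 1/CV² = 0.812.
Then θ = mean/k = 26.5/0.812 = 32.7.

k ≈ 0.812, θ ≈ 32.7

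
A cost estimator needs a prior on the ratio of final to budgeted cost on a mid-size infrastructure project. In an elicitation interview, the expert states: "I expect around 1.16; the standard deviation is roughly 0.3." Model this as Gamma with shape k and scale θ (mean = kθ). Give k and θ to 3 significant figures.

For Gamma(k, scale θ): mean = kθ, variance = kθ², so CV = 1/√k.
CV = SD/mean = 0.3/1.16 = 0.2586, hence k = 1/CV² = 15.
Then θ = mean/k = 1.16/15 = 0.0776.

k ≈ 15, θ ≈ 0.0776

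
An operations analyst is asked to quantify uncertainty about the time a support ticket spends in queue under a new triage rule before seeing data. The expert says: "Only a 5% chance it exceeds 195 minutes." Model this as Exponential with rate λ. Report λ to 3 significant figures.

P(T > 195.0) = e^(−λ·195.0) = 0.05, so λ = −ln(0.05)/195.0 = 0.0154.

λ ≈ 0.0154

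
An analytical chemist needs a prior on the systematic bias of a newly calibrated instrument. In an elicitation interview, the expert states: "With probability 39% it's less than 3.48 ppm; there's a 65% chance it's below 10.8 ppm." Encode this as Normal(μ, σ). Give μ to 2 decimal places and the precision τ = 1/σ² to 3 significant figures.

μ = 6.56, τ = 0.00824

The p-quantile of Normal(μ,σ) is μ + z_p·σ, with z_{0.39} = -0.2793 and z_{0.65} = 0.3853.
Eliminate σ: μ = (z₂·x₁ − z₁·x₂)/(z₂ − z₁) = (0.3853·3.48 − (-0.2793)·10.8)/0.6646 = 6.56.
Then σ = (x₂ − x₁)/(z₂ − z₁) = (10.8 − 3.48)/0.6646 = 11.01.
Precision τ = 1/σ² = 1/11.01² = 0.00824.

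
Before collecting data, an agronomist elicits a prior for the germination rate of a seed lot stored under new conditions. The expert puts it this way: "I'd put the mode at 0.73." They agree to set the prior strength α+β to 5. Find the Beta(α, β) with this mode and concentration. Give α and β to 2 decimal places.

α = 3.19, β = 1.81

For α,β > 1 the Beta mode is (α−1)/(α+β−2). With α+β = 5, the mode is (α−1)/3.
Set (α−1)/3 = 0.73 → α = 1 + 0.73·3 = 3.19.
β = 5 − α = 1.81.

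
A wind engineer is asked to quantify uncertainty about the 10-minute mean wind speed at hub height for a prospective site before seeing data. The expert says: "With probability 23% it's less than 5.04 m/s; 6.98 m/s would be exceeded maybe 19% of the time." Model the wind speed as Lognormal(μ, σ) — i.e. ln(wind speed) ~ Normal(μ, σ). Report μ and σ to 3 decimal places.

If T ~ Lognormal(μ,σ) then ln T ~ Normal(μ,σ), so the p-quantile of ln T is μ + z_p·σ.
ln(5.04) = 1.617 and ln(6.98) = 1.943; z_{0.23} = -0.7388, z_{0.81} = 0.8779.
σ = (1.943 − 1.617)/(0.8779 − (-0.7388)) = 0.201.
μ = 1.617 − (-0.7388)·0.201 = 1.766.

μ ≈ 1.766, σ ≈ 0.201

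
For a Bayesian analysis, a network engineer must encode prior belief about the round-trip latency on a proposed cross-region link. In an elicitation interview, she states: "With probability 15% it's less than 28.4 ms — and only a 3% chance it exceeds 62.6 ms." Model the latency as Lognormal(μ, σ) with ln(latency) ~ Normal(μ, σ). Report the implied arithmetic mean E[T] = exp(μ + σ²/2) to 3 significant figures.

E[T] ≈ 39 ms

If T ~ Lognormal(μ,σ) then ln T ~ Normal(μ,σ), so the p-quantile of ln T is μ + z_p·σ.
ln(28.4) = 3.346 and ln(62.6) = 4.137; z_{0.15} = -1.036, z_{0.97} = 1.881.
σ = (4.137 − 3.346)/(1.881 − (-1.036)) = 0.271.
μ = 3.346 − (-1.036)·0.271 = 3.627.
E[T] = exp(μ + σ²/2) = exp(3.627 + 0.0367) = 39 ms.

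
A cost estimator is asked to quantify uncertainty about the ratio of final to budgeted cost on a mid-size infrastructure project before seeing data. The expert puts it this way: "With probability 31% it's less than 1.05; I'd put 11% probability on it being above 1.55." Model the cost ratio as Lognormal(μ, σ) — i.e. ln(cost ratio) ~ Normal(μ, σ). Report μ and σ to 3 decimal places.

μ ≈ 0.161, σ ≈ 0.226

If T ~ Lognormal(μ,σ) then ln T ~ Normal(μ,σ), so the p-quantile of ln T is μ + z_p·σ.
ln(1.05) = 0.04879 and ln(1.55) = 0.4383; z_{0.31} = -0.4959, z_{0.89} = 1.227.
σ = (0.4383 − 0.04879)/(1.227 − (-0.4959)) = 0.226.
μ = 0.04879 − (-0.4959)·0.226 = 0.161.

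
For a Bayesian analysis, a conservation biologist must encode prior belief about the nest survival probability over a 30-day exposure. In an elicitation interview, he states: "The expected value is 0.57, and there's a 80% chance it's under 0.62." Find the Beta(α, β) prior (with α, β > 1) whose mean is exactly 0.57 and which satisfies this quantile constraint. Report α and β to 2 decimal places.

α ≈ 39.95, β ≈ 30.14

With mean 0.57 fixed, write α = 0.57s, β = 0.43s where s = α+β.
Need P(θ < 0.62) = 0.8 under Beta(0.57s, 0.43s). Normal approximation: (q−m)/√(m(1−m)/s) ≈ z_{0.8} = 0.842, so s ≈ 0.57·0.43·(0.842)²/(0.62−0.57)² = 69.4.
At s = 69.4: P(θ<0.62) ≈ 0.799. Adjusting to match 0.8 gives s ≈ 70.09.
So α = 0.57·70.09 ≈ 39.95, β = 0.43·70.09 ≈ 30.14.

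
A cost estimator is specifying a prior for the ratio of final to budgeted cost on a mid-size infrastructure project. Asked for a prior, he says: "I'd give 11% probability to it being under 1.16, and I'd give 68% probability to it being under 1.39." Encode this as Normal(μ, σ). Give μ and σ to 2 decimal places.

μ = 1.33, σ = 0.14

For Normal(μ,σ), the p-quantile is μ + z_p·σ. Here z_{0.11} = -1.227, z_{0.68} = 0.4677.
So 1.16 = μ − 1.227σ and 1.39 = μ + 0.4677σ.
Subtracting: σ = (1.39 − 1.16)/(0.4677 − (-1.227)) = 0.14.
Then μ = 1.16 − (-1.227)·0.14 = 1.33.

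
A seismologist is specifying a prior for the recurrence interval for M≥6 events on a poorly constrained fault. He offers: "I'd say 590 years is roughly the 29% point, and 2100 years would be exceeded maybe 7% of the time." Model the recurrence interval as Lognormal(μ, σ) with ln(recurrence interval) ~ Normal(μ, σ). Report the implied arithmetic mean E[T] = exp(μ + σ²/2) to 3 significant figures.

If T ~ Lognormal(μ,σ) then ln T ~ Normal(μ,σ), so the p-quantile of ln T is μ + z_p·σ.
ln(590) = 6.38 and ln(2100) = 7.65; z_{0.29} = -0.5534, z_{0.93} = 1.476.
σ = (7.65 − 6.38)/(1.476 − (-0.5534)) = 0.626.
μ = 6.38 − (-0.5534)·0.626 = 6.726.
E[T] = exp(μ + σ²/2) = exp(6.726 + 0.1957) = 1010 years.

E[T] ≈ 1010 years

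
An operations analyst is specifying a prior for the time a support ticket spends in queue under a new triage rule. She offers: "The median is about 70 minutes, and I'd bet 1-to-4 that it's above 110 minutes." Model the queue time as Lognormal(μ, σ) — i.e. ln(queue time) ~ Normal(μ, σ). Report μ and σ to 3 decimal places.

If T ~ Lognormal(μ,σ) then ln T ~ Normal(μ,σ), so the p-quantile of ln T is μ + z_p·σ.
ln(70) = 4.248 and ln(110) = 4.7; z_{0.5} = 0, z_{0.8} = 0.8416.
σ = (4.7 − 4.248)/(0.8416 − (0)) = 0.537.
μ = 4.248 − (0)·0.537 = 4.248.

μ ≈ 4.248, σ ≈ 0.537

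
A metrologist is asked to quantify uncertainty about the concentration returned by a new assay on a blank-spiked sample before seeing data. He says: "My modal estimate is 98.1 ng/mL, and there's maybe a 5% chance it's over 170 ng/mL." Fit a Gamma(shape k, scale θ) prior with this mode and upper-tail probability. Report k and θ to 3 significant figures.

Gamma(k,θ) with k>1 has mode (k−1)θ, so θ = 98.1/(k−1).
Need P(X < 170) = 0.95 with θ tied to k this way. Start at k = 2, θ = 98.1: P(X<170) ≈ 0.517.
Too low — raise k to concentrate. Iterating converges to k ≈ 10.2.
Then θ = 98.1/(10.2−1) ≈ 10.6.

k ≈ 10.2, θ ≈ 10.6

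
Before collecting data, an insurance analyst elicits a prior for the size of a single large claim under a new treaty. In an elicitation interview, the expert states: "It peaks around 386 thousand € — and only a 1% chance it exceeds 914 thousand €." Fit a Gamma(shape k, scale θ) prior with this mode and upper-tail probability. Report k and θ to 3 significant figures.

k ≈ 7.39, θ ≈ 60.4

Gamma(k,θ) with k>1 has mode (k−1)θ, so θ = 386/(k−1).
Need P(X < 914) = 0.99 with θ tied to k this way. Start at k = 2, θ = 386: P(X<914) ≈ 0.684.
Too low — raise k to concentrate. Iterating converges to k ≈ 7.39.
Then θ = 386/(7.39−1) ≈ 60.4.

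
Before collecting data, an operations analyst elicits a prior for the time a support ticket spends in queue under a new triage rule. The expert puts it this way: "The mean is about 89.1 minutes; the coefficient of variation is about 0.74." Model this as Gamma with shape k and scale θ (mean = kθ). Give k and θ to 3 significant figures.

k ≈ 1.83, θ ≈ 48.8

For Gamma(k, scale θ): mean = kθ, variance = kθ², so CV = 1/√k.
CV = 0.74, hence k = 1/CV² = 1.83.
Then θ = mean/k = 89.1/1.83 = 48.8.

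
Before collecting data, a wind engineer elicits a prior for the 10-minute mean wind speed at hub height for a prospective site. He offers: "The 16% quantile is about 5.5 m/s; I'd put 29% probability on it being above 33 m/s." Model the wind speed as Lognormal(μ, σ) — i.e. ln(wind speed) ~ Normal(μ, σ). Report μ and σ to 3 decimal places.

μ ≈ 2.856, σ ≈ 1.158

If T ~ Lognormal(μ,σ) then ln T ~ Normal(μ,σ), so the p-quantile of ln T is μ + z_p·σ.
ln(5.5) = 1.705 and ln(33) = 3.497; z_{0.16} = -0.9945, z_{0.71} = 0.5534.
σ = (3.497 − 1.705)/(0.5534 − (-0.9945)) = 1.158.
μ = 1.705 − (-0.9945)·1.158 = 2.856.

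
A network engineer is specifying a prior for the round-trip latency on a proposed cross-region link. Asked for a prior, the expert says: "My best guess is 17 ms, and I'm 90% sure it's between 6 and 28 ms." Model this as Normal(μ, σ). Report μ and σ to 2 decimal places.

μ = 17.00, σ = 6.69

A symmetric 90% interval runs μ ± z·σ with z = 1.645.
Half-width = 11, so σ = 11/1.645 = 6.69.
μ is the stated best guess, 17.00.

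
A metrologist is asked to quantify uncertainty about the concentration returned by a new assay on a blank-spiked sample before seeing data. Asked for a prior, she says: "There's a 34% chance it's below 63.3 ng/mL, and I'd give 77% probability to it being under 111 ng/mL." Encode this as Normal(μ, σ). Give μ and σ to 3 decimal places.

For Normal(μ,σ), the p-quantile is μ + z_p·σ. Here z_{0.34} = -0.4125, z_{0.77} = 0.7388.
So 63.3 = μ − 0.4125σ and 111 = μ + 0.7388σ.
Subtracting: σ = (111 − 63.3)/(0.7388 − (-0.4125)) = 41.431.
Then μ = 63.3 − (-0.4125)·41.431 = 80.389.

μ = 80.389, σ = 41.431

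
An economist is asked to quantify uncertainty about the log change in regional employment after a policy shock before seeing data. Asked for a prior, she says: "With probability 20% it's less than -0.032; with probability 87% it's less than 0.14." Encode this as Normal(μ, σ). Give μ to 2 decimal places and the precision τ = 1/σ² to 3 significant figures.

μ = 0.04, τ = 131

For Normal(μ,σ), the p-quantile is μ + z_p·σ. Here z_{0.2} = -0.8416, z_{0.87} = 1.126.
So -0.032 = μ − 0.8416σ and 0.14 = μ + 1.126σ.
Subtracting: σ = (0.14 − -0.032)/(1.126 − (-0.8416)) = 0.09.
Then μ = -0.032 − (-0.8416)·0.09 = 0.04.
Precision τ = 1/σ² = 1/0.0874² = 131.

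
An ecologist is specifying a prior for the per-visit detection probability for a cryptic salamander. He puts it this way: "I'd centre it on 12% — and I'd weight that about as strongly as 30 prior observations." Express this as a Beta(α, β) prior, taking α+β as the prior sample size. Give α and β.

Under the effective-sample-size interpretation, Beta(α, β) has prior mean α/(α+β) and prior sample size α+β.
So α+β = 30 and α/(α+β) = 0.12, giving α = 0.12·30 = 3.6 and β = 30 − 3.6 = 26.4.

α = 3.6, β = 26.4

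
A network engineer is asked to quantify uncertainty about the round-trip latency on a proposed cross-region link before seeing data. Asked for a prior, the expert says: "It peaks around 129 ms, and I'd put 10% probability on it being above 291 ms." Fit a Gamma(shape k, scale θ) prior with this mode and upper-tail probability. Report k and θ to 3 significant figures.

Gamma(k,θ) with k>1 has mode (k−1)θ, so θ = 129/(k−1).
Need P(X < 291) = 0.9 with θ tied to k this way. Start at k = 2, θ = 129: P(X<291) ≈ 0.659.
Too low — raise k to concentrate. Iterating converges to k ≈ 3.91.
Then θ = 129/(3.91−1) ≈ 44.4.

k ≈ 3.91, θ ≈ 44.4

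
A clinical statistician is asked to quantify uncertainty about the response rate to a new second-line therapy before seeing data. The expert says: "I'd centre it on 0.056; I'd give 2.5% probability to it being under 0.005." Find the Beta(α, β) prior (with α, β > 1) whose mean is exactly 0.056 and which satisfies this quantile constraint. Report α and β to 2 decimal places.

With mean 0.056 fixed, write α = 0.056s, β = 0.944s where s = α+β.
Need P(θ < 0.005) = 0.025 under Beta(0.056s, 0.944s). Normal approximation: (q−m)/√(m(1−m)/s) ≈ z_{0.025} = -1.96, so s ≈ 0.056·0.944·(-1.96)²/(0.005−0.056)² = 78.1.
At s = 78.1: P(θ<0.005) ≈ 0.000. Adjusting to match 0.025 gives s ≈ 29.21.
So α = 0.056·29.21 ≈ 1.64, β = 0.944·29.21 ≈ 27.57.

α ≈ 1.64, β ≈ 27.57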